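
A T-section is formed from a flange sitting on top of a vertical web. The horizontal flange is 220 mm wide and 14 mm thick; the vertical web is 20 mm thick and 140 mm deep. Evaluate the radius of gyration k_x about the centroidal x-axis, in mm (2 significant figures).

k_x ≈ 48 mm

Treat the section as a set of non-overlapping primitives; coordinates are from the bounding-box lower-left.
Flange: 220 × 14, A = 3 080 mm², y = 147 mm, Ī = 50 307 mm⁴.
Web: 20 × 140, A = 2 800 mm², y = 70 mm, Ī = 4 573 333 mm⁴.
Centroid: ȳ = ΣA·y / ΣA = 110.3 mm.
Transfer each piece to the centroidal x-axis using Ī + A·d² with d = y − 110.3:
  flange: d = 36.67 mm → contributes +4 191 196 mm⁴
  web: d = -40.33 mm → contributes +9 128 311 mm⁴
Total I = 13 319 507 mm⁴.
Radius of gyration: k = √(I/A) = √(13 319 507 / 5 880) = 47.59 mm.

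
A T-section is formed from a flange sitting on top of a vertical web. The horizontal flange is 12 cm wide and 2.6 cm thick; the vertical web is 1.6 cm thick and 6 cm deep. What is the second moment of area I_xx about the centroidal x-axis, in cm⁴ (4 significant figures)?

Break the section into simple shapes (no overlaps), measuring from the bottom-left corner of the bounding box.
Flange: 12 × 2.6, A = 31.2 cm², y = 7.3 cm, Ī = 17.576 cm⁴.
Web: 1.6 × 6, A = 9.6 cm², y = 3 cm, Ī = 28.8 cm⁴.
Centroid: ȳ = ΣA·y / ΣA = 6.28824 cm.
Transfer each piece to the centroidal x-axis using Ī + A·d² with d = y − 6.28824:
  flange: d = 1.01176 cm → contributes +49.5144 cm⁴
  web: d = -3.28824 cm → contributes +132.6 cm⁴
Total I = 182.114 cm⁴.

I_xx ≈ 182.1 cm⁴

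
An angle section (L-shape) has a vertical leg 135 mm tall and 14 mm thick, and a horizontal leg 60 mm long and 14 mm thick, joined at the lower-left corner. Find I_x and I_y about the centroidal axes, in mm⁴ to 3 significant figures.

I_x ≈ 4.64 × 10⁶ mm⁴, I_y ≈ 5.77 × 10⁵ mm⁴

Split into non-overlapping primitives; take the origin at the lower-left of the bounding box.
Vertical leg: 14 × 135, A = 1 890 mm², y = 67.5 mm, Ī = 2 870 438 mm⁴.
Horizontal leg (remainder): 46 × 14, A = 644 mm², y = 7 mm, Ī = 10 519 mm⁴.
Centroid: ȳ = ΣA·y / ΣA = 52.124 mm.
Transfer each piece to the centroidal x-axis using Ī + A·d² with d = y − 52.124:
  vertical leg: d = 15.376 mm → contributes +3 317 256 mm⁴
  horizontal leg (remainder): d = -45.124 mm → contributes +1 321 834 mm⁴
Total I = 4 639 090 mm⁴.
For the y-axis: x̄ = 14.624 mm.
Repeating about the centroidal y-axis gives I_y = 576 727 mm⁴.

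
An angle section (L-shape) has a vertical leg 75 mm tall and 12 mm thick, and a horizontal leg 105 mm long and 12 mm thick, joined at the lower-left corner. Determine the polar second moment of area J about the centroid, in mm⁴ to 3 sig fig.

J ≈ 3.12 × 10⁶ mm⁴

Treat the section as a set of non-overlapping primitives; coordinates are from the bounding-box lower-left.
Vertical leg: 12 × 75, A = 900 mm², y = 37.5 mm, Ī = 421 875 mm⁴.
Horizontal leg (remainder): 93 × 12, A = 1 116 mm², y = 6 mm, Ī = 13 392 mm⁴.
Centroid: ȳ = ΣA·y / ΣA = 20.063 mm.
Transfer each piece to the centroidal x-axis using Ī + A·d² with d = y − 20.063:
  vertical leg: d = 17.438 mm → contributes +695 535 mm⁴
  horizontal leg (remainder): d = -14.063 mm → contributes +234 085 mm⁴
Total I = 929 620 mm⁴.
For the y-axis: x̄ = 35.063 mm.
Repeating about the centroidal y-axis gives I_y = 2 188 360 mm⁴.
Polar second moment: J = I_x + I_y = 3 117 980 mm⁴.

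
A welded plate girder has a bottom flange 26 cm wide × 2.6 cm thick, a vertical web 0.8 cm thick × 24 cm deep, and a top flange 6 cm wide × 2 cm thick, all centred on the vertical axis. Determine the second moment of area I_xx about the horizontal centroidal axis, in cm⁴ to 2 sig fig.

Decompose the section into non-overlapping parts with the origin at the bottom-left of its bounding rectangle.
Bottom plate: 26 × 2.6, A = 67.6 cm², y = 1.3 cm, Ī = 38.08 cm⁴.
Web plate: 0.8 × 24, A = 19.2 cm², y = 14.6 cm, Ī = 921.6 cm⁴.
Top plate: 6 × 2, A = 12 cm², y = 27.6 cm, Ī = 4 cm⁴.
Centroid: ȳ = ΣA·y / ΣA = 7.079 cm.
Transfer each piece to the horizontal centroidal axis using Ī + A·d² with d = y − 7.079:
  bottom plate: d = -5.779 cm → contributes +2 296 cm⁴
  web plate: d = 7.521 cm → contributes +2 008 cm⁴
  top plate: d = 20.52 cm → contributes +5 057 cm⁴
Total I = 9 361 cm⁴.

I_xx ≈ 9400 cm⁴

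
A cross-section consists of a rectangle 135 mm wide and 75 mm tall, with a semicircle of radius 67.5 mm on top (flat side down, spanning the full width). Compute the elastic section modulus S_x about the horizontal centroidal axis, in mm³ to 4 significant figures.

S_x ≈ 3.269 × 10⁵ mm³

Split into non-overlapping primitives; take the origin at the lower-left of the bounding box.
Rectangular body: 135 × 75, A = 10 125 mm², y = 37.5 mm, Ī = 4 746 094 mm⁴.
Semicircular cap: semicircle r = 67.5, A = 7156.94 mm², y = 103.648 mm, Ī = 2 278 490 mm⁴.
Centroid: ȳ = ΣA·y / ΣA = 64.8937 mm.
Transfer each piece to the horizontal centroidal axis using Ī + A·d² with d = y − 64.8937:
  rectangular body: d = -27.3937 mm → contributes +12 344 051 mm⁴
  semicircular cap: d = 38.7542 mm → contributes +13 027 401 mm⁴
Total I = 25 371 452 mm⁴.
Extreme fibre distance c = 77.6063 mm; S = I/c = 326 925 mm³.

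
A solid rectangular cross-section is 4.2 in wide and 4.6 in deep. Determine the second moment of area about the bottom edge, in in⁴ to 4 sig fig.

I_base ≈ 136.3 in⁴

The section: 4.2 × 4.6, A = 19.32 in², y = 2.3 in, Ī = 34.0676 in⁴.
Transfer it to a horizontal axis along the bottom face using Ī + A·d² with d = y − 0:
  the section: d = 2.3 in → contributes +136.27 in⁴
Total I = 136.27 in⁴.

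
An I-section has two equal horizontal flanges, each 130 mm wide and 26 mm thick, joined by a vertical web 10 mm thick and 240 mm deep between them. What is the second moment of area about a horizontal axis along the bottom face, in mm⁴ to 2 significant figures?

I_base ≈ 3.3 × 10⁸ mm⁴

Treat the section as a set of non-overlapping primitives; coordinates are from the bounding-box lower-left.
Bottom flange: 130 × 26, A = 3 380 mm², y = 13 mm, Ī = 190 407 mm⁴.
Web: 10 × 240, A = 2 400 mm², y = 146 mm, Ī = 11 520 000 mm⁴.
Top flange: 130 × 26, A = 3 380 mm², y = 279 mm, Ī = 190 407 mm⁴.
Transfer each piece to the base of the section using Ī + A·d² with d = y − 0:
  bottom flange: d = 13 mm → contributes +761 627 mm⁴
  web: d = 146 mm → contributes +62 678 400 mm⁴
  top flange: d = 279 mm → contributes +263 292 987 mm⁴
Total I = 326 733 013 mm⁴.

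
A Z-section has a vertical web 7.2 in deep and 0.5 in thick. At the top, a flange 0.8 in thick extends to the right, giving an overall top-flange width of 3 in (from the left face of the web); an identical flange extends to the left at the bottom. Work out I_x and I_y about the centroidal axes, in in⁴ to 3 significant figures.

Treat the section as a set of non-overlapping primitives; coordinates are from the bounding-box lower-left.
Web: 0.5 × 7.2, A = 3.6 in², y = 3.6 in, Ī = 15.552 in⁴.
Top flange (beyond web): 2.5 × 0.8, A = 2 in², y = 6.8 in, Ī = 0.10667 in⁴.
Bottom flange (beyond web): 2.5 × 0.8, A = 2 in², y = 0.4 in, Ī = 0.10667 in⁴.
Centroid: ȳ = ΣA·y / ΣA = 3.6 in.
Transfer each piece to the centroidal x-axis using Ī + A·d² with d = y − 3.6:
  web: d = 0 in → contributes +15.552 in⁴
  top flange (beyond web): d = 3.2 in → contributes +20.587 in⁴
  bottom flange (beyond web): d = -3.2 in → contributes +20.587 in⁴
Total I = 56.725 in⁴.
For the y-axis: x̄ = 2.75 in.
Repeating about the centroidal y-axis gives I_y = 11.158 in⁴.

I_x ≈ 56.7 in⁴, I_y ≈ 11.2 in⁴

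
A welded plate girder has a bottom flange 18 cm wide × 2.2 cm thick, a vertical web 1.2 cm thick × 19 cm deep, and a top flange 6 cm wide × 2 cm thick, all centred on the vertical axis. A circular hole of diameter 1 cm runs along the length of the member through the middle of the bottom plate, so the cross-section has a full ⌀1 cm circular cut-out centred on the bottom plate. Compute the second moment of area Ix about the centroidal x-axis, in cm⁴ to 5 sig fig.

Split into non-overlapping primitives; take the origin at the lower-left of the bounding box.
Bottom plate: 18 × 2.2, A = 39.6 cm², y = 1.1 cm, Ī = 15.972 cm⁴.
Web plate: 1.2 × 19, A = 22.8 cm², y = 11.7 cm, Ī = 685.9 cm⁴.
Top plate: 6 × 2, A = 12 cm², y = 22.2 cm, Ī = 4 cm⁴.
Hole (subtracted): ⌀1, A = 0.7853982 cm², y = 1.1 cm, Ī = 0.04908739 cm⁴.
Centroid: ȳ = ΣA·y / ΣA = 7.822579 cm.
Transfer each piece to the centroidal x-axis using Ī + A·d² with d = y − 7.822579:
  bottom plate: d = -6.722579 cm → contributes +1805.618 cm⁴
  web plate: d = 3.877421 cm → contributes +1028.684 cm⁴
  top plate: d = 14.37742 cm → contributes +2484.523 cm⁴
  hole: d = -6.722579 cm → contributes −35.54364 cm⁴
Total I = 5283.281 cm⁴.

Ix ≈ 5283.3 cm⁴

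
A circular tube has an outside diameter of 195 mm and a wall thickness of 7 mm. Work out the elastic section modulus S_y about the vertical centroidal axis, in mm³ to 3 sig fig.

Break the section into simple shapes (no overlaps), measuring from the bottom-left corner of the bounding box.
Outer circle: ⌀195, A = 29 865 mm², x = 97.5 mm, Ī = 70 975 481 mm⁴.
Bore (subtracted): ⌀181, A = 25 730 mm², x = 97.5 mm, Ī = 52 684 662 mm⁴.
By symmetry the centroid is at mid-width, x̄ = 97.5 mm.
All pieces are centred on the vertical centroidal axis, so I = ΣĪ (holes subtracted) = 18 290 819 mm⁴.
Extreme fibre distance c = 97.5 mm; S = I/c = 187 598 mm³.

S_y ≈ 1.88 × 10⁵ mm³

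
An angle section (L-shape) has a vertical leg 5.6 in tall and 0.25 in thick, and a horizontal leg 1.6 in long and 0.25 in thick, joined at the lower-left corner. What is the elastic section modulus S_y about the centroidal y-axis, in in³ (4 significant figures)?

Break the section into simple shapes (no overlaps), measuring from the bottom-left corner of the bounding box.
Vertical leg: 0.25 × 5.6, A = 1.4 in², x = 0.125 in, Ī = 0.00729167 in⁴.
Horizontal leg (remainder): 1.35 × 0.25, A = 0.3375 in², x = 0.925 in, Ī = 0.0512578 in⁴.
Centroid: x̄ = ΣA·x / ΣA = 0.280396 in.
Transfer each piece to the centroidal y-axis using Ī + A·d² with d = x − 0.280396:
  vertical leg: d = -0.155396 in → contributes +0.0410986 in⁴
  horizontal leg (remainder): d = 0.644604 in → contributes +0.191494 in⁴
Total I = 0.232593 in⁴.
Extreme fibre distance c = 1.3196 in; S = I/c = 0.176259 in³.

S_y ≈ 0.1763 in³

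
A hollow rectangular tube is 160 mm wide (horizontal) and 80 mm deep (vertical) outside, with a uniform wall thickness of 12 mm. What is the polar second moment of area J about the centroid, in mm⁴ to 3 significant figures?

Treat the section as a set of non-overlapping primitives; coordinates are from the bounding-box lower-left.
Outer rectangle: 160 × 80, A = 12 800 mm², y = 40 mm, Ī = 6 826 667 mm⁴.
Inner void (subtracted): 136 × 56, A = 7 616 mm², y = 40 mm, Ī = 1 990 315 mm⁴.
By symmetry the centroid is at mid-height, ȳ = 40 mm.
All pieces are centred on the centroidal x-axis, so I = ΣĪ (holes subtracted) = 4 836 352 mm⁴.
Repeating about the centroidal y-axis gives I_y = 15 567 872 mm⁴.
Polar second moment: J = I_x + I_y = 20 404 224 mm⁴.

J ≈ 2.04 × 10⁷ mm⁴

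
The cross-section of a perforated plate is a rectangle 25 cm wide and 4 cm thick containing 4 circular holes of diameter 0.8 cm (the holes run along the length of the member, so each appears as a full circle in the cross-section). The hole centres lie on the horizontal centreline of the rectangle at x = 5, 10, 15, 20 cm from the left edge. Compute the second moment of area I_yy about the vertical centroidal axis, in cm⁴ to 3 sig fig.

I_yy ≈ 5150 cm⁴

Treat the section as a set of non-overlapping primitives; coordinates are from the bounding-box lower-left.
Plate: 25 × 4, A = 100 cm², x = 12.5 cm, Ī = 5208.3 cm⁴.
Hole 1 (subtracted): ⌀0.8, A = 0.50265 cm², x = 5 cm, Ī = 0.020106 cm⁴.
Hole 2 (subtracted): ⌀0.8, A = 0.50265 cm², x = 10 cm, Ī = 0.020106 cm⁴.
Hole 3 (subtracted): ⌀0.8, A = 0.50265 cm², x = 15 cm, Ī = 0.020106 cm⁴.
Hole 4 (subtracted): ⌀0.8, A = 0.50265 cm², x = 20 cm, Ī = 0.020106 cm⁴.
By symmetry the centroid is at mid-width, x̄ = 12.5 cm.
Transfer each piece to the vertical centroidal axis using Ī + A·d² with d = x − 12.5:
  plate: d = 0 cm → contributes +5208.3 cm⁴
  hole 1: d = -7.5 cm → contributes −28.294 cm⁴
  hole 2: d = -2.5 cm → contributes −3.1617 cm⁴
  hole 3: d = 2.5 cm → contributes −3.1617 cm⁴
  hole 4: d = 7.5 cm → contributes −28.294 cm⁴
Total I = 5145.4 cm⁴.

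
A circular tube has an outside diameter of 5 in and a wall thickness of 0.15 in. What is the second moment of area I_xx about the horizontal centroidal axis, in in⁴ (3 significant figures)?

I_xx ≈ 6.73 in⁴

Break the section into simple shapes (no overlaps), measuring from the bottom-left corner of the bounding box.
Outer circle: ⌀5, A = 19.635 in², y = 2.5 in, Ī = 30.68 in⁴.
Bore (subtracted): ⌀4.7, A = 17.349 in², y = 2.5 in, Ī = 23.953 in⁴.
By symmetry the centroid is at mid-height, ȳ = 2.5 in.
All pieces are centred on the horizontal centroidal axis, so I = ΣĪ (holes subtracted) = 6.7265 in⁴.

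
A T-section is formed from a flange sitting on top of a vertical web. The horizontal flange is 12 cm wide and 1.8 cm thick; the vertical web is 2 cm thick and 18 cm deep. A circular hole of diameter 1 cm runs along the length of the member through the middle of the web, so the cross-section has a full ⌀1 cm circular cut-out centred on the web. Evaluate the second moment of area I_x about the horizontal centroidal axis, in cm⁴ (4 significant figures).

I_x ≈ 2290 cm⁴

Treat the section as a set of non-overlapping primitives; coordinates are from the bounding-box lower-left.
Flange: 12 × 1.8, A = 21.6 cm², y = 18.9 cm, Ī = 5.832 cm⁴.
Web: 2 × 18, A = 36 cm², y = 9 cm, Ī = 972 cm⁴.
Hole (subtracted): ⌀1, A = 0.785398 cm², y = 9 cm, Ī = 0.0490874 cm⁴.
Centroid: ȳ = ΣA·y / ΣA = 12.7638 cm.
Transfer each piece to the horizontal centroidal axis using Ī + A·d² with d = y − 12.7638:
  flange: d = 6.13618 cm → contributes +819.13 cm⁴
  web: d = -3.76382 cm → contributes +1481.99 cm⁴
  hole: d = -3.76382 cm → contributes −11.1753 cm⁴
Total I = 2289.94 cm⁴.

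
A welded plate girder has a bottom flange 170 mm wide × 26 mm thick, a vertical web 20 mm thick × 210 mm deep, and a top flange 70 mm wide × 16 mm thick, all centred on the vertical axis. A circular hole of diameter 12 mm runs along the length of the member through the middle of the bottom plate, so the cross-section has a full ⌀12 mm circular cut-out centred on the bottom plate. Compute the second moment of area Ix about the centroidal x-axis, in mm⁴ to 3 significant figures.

Treat the section as a set of non-overlapping primitives; coordinates are from the bounding-box lower-left.
Bottom plate: 170 × 26, A = 4 420 mm², y = 13 mm, Ī = 248 993 mm⁴.
Web plate: 20 × 210, A = 4 200 mm², y = 131 mm, Ī = 15 435 000 mm⁴.
Top plate: 70 × 16, A = 1 120 mm², y = 244 mm, Ī = 23 893 mm⁴.
Hole (subtracted): ⌀12, A = 113.1 mm², y = 13 mm, Ī = 1017.9 mm⁴.
Centroid: ȳ = ΣA·y / ΣA = 91.355 mm.
Transfer each piece to the centroidal x-axis using Ī + A·d² with d = y − 91.355:
  bottom plate: d = -78.355 mm → contributes +27 385 901 mm⁴
  web plate: d = 39.645 mm → contributes +22 036 109 mm⁴
  top plate: d = 152.64 mm → contributes +26 120 305 mm⁴
  hole: d = -78.355 mm → contributes −695 387 mm⁴
Total I = 74 846 928 mm⁴.

Ix ≈ 7.48 × 10⁷ mm⁴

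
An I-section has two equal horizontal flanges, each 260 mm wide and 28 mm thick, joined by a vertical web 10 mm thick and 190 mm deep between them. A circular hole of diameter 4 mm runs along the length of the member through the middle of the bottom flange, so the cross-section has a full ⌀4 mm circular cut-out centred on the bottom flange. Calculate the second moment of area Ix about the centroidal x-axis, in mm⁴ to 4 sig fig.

Treat the section as a set of non-overlapping primitives; coordinates are from the bounding-box lower-left.
Bottom flange: 260 × 28, A = 7 280 mm², y = 14 mm, Ī = 475 627 mm⁴.
Web: 10 × 190, A = 1 900 mm², y = 123 mm, Ī = 5 715 833 mm⁴.
Top flange: 260 × 28, A = 7 280 mm², y = 232 mm, Ī = 475 627 mm⁴.
Hole (subtracted): ⌀4, A = 12.5664 mm², y = 14 mm, Ī = 12.5664 mm⁴.
Centroid: ȳ = ΣA·y / ΣA = 123.083 mm.
Transfer each piece to the centroidal x-axis using Ī + A·d² with d = y − 123.083:
  bottom flange: d = -109.083 mm → contributes +87 101 525 mm⁴
  web: d = -0.0832795 mm → contributes +5 715 847 mm⁴
  top flange: d = 108.917 mm → contributes +86 837 189 mm⁴
  hole: d = -109.083 mm → contributes −149 542 mm⁴
Total I = 179 505 019 mm⁴.

Ix ≈ 1.795 × 10⁸ mm⁴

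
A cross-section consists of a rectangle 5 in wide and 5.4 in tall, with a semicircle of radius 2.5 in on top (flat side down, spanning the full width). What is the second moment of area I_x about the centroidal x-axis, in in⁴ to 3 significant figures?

I_x ≈ 172 in⁴

Treat the section as a set of non-overlapping primitives; coordinates are from the bounding-box lower-left.
Rectangular body: 5 × 5.4, A = 27 in², y = 2.7 in, Ī = 65.61 in⁴.
Semicircular cap: semicircle r = 2.5, A = 9.8175 in², y = 6.461 in, Ī = 4.2874 in⁴.
Centroid: ȳ = ΣA·y / ΣA = 3.7029 in.
Transfer each piece to the centroidal x-axis using Ī + A·d² with d = y − 3.7029:
  rectangular body: d = -1.0029 in → contributes +92.766 in⁴
  semicircular cap: d = 2.7581 in → contributes +78.972 in⁴
Total I = 171.74 in⁴.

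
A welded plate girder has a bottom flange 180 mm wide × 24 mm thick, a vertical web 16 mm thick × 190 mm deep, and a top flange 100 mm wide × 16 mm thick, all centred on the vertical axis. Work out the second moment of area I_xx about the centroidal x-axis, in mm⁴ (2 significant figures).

I_xx ≈ 6.6 × 10⁷ mm⁴

Decompose the section into non-overlapping parts with the origin at the bottom-left of its bounding rectangle.
Bottom plate: 180 × 24, A = 4 320 mm², y = 12 mm, Ī = 207 360 mm⁴.
Web plate: 16 × 190, A = 3 040 mm², y = 119 mm, Ī = 9 145 333 mm⁴.
Top plate: 100 × 16, A = 1 600 mm², y = 222 mm, Ī = 34 133 mm⁴.
Centroid: ȳ = ΣA·y / ΣA = 85.8 mm.
Transfer each piece to the centroidal x-axis using Ī + A·d² with d = y − 85.8:
  bottom plate: d = -73.8 mm → contributes +23 738 258 mm⁴
  web plate: d = 33.2 mm → contributes +12 495 422 mm⁴
  top plate: d = 136.2 mm → contributes +29 713 281 mm⁴
Total I = 65 946 961 mm⁴.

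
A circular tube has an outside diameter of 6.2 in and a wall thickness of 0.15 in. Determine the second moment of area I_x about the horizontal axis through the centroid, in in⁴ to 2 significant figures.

Treat the section as a set of non-overlapping primitives; coordinates are from the bounding-box lower-left.
Outer circle: ⌀6.2, A = 30.19 in², y = 3.1 in, Ī = 72.53 in⁴.
Bore (subtracted): ⌀5.9, A = 27.34 in², y = 3.1 in, Ī = 59.48 in⁴.
By symmetry the centroid is at mid-height, ȳ = 3.1 in.
All pieces are centred on the horizontal axis through the centroid, so I = ΣĪ (holes subtracted) = 13.05 in⁴.

I_x ≈ 13 in⁴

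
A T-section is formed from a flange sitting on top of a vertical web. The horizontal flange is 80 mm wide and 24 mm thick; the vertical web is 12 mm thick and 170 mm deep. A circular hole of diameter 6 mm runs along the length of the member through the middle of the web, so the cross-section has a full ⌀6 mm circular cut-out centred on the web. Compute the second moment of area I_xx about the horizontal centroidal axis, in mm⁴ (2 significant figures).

I_xx ≈ 1.4 × 10⁷ mm⁴

Treat the section as a set of non-overlapping primitives; coordinates are from the bounding-box lower-left.
Flange: 80 × 24, A = 1 920 mm², y = 182 mm, Ī = 92 160 mm⁴.
Web: 12 × 170, A = 2 040 mm², y = 85 mm, Ī = 4 913 000 mm⁴.
Hole (subtracted): ⌀6, A = 28.27 mm², y = 85 mm, Ī = 63.62 mm⁴.
Centroid: ȳ = ΣA·y / ΣA = 132.4 mm.
Transfer each piece to the horizontal centroidal axis using Ī + A·d² with d = y − 132.4:
  flange: d = 49.63 mm → contributes +4 821 666 mm⁴
  web: d = -47.37 mm → contributes +9 490 303 mm⁴
  hole: d = -47.37 mm → contributes −63 505 mm⁴
Total I = 14 248 464 mm⁴.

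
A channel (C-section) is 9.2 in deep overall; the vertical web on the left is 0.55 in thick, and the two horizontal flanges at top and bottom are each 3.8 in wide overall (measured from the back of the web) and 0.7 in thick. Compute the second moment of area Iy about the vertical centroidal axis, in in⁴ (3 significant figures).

Split into non-overlapping primitives; take the origin at the lower-left of the bounding box.
Web: 0.55 × 9.2, A = 5.06 in², x = 0.275 in, Ī = 0.12755 in⁴.
Top flange (beyond web): 3.25 × 0.7, A = 2.275 in², x = 2.175 in, Ī = 2.0025 in⁴.
Bottom flange (beyond web): 3.25 × 0.7, A = 2.275 in², x = 2.175 in, Ī = 2.0025 in⁴.
Centroid: x̄ = ΣA·x / ΣA = 1.1746 in.
Transfer each piece to the vertical centroidal axis using Ī + A·d² with d = x − 1.1746:
  web: d = -0.89958 in → contributes +4.2224 in⁴
  top flange (beyond web): d = 1.0004 in → contributes +4.2794 in⁴
  bottom flange (beyond web): d = 1.0004 in → contributes +4.2794 in⁴
Total I = 12.781 in⁴.

Iy ≈ 12.8 in⁴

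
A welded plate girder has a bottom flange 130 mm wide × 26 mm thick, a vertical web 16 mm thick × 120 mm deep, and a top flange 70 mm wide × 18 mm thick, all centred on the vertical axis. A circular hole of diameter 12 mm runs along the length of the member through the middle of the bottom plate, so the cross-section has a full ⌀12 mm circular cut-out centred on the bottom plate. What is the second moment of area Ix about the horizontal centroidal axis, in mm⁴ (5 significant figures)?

Break the section into simple shapes (no overlaps), measuring from the bottom-left corner of the bounding box.
Bottom plate: 130 × 26, A = 3 380 mm², y = 13 mm, Ī = 190406.7 mm⁴.
Web plate: 16 × 120, A = 1 920 mm², y = 86 mm, Ī = 2 304 000 mm⁴.
Top plate: 70 × 18, A = 1 260 mm², y = 155 mm, Ī = 34 020 mm⁴.
Hole (subtracted): ⌀12, A = 113.0973 mm², y = 13 mm, Ī = 1017.876 mm⁴.
Centroid: ȳ = ΣA·y / ΣA = 62.49353 mm.
Transfer each piece to the horizontal centroidal axis using Ī + A·d² with d = y − 62.49353:
  bottom plate: d = -49.49353 mm → contributes +8 470 088 mm⁴
  web plate: d = 23.50647 mm → contributes +3 364 904 mm⁴
  top plate: d = 92.50647 mm → contributes +10 816 402 mm⁴
  hole: d = -49.49353 mm → contributes −278062.2 mm⁴
Total I = 22 373 332 mm⁴.

Ix ≈ 2.2373 × 10⁷ mm⁴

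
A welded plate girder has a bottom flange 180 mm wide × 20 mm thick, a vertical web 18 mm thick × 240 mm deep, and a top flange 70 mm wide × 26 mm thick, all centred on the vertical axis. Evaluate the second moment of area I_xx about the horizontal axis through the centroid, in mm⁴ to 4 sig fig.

I_xx ≈ 1.088 × 10⁸ mm⁴

Break the section into simple shapes (no overlaps), measuring from the bottom-left corner of the bounding box.
Bottom plate: 180 × 20, A = 3 600 mm², y = 10 mm, Ī = 120 000 mm⁴.
Web plate: 18 × 240, A = 4 320 mm², y = 140 mm, Ī = 20 736 000 mm⁴.
Top plate: 70 × 26, A = 1 820 mm², y = 273 mm, Ī = 102 527 mm⁴.
Centroid: ȳ = ΣA·y / ΣA = 116.803 mm.
Transfer each piece to the horizontal axis through the centroid using Ī + A·d² with d = y − 116.803:
  bottom plate: d = -106.803 mm → contributes +41 184 675 mm⁴
  web plate: d = 23.1971 mm → contributes +23 060 621 mm⁴
  top plate: d = 156.197 mm → contributes +44 506 053 mm⁴
Total I = 108 751 348 mm⁴.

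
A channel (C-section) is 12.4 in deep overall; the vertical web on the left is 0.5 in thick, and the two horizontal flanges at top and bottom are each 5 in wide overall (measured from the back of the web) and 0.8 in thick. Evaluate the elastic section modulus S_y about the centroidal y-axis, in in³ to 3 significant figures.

S_y ≈ 9.72 in³

Decompose the section into non-overlapping parts with the origin at the bottom-left of its bounding rectangle.
Web: 0.5 × 12.4, A = 6.2 in², x = 0.25 in, Ī = 0.12917 in⁴.
Top flange (beyond web): 4.5 × 0.8, A = 3.6 in², x = 2.75 in, Ī = 6.075 in⁴.
Bottom flange (beyond web): 4.5 × 0.8, A = 3.6 in², x = 2.75 in, Ī = 6.075 in⁴.
Centroid: x̄ = ΣA·x / ΣA = 1.5933 in.
Transfer each piece to the centroidal y-axis using Ī + A·d² with d = x − 1.5933:
  web: d = -1.3433 in → contributes +11.317 in⁴
  top flange (beyond web): d = 1.1567 in → contributes +10.892 in⁴
  bottom flange (beyond web): d = 1.1567 in → contributes +10.892 in⁴
Total I = 33.1 in⁴.
Extreme fibre distance c = 3.4067 in; S = I/c = 9.7161 in³.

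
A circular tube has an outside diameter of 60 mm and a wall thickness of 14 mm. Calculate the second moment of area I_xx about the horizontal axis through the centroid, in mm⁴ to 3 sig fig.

Treat the section as a set of non-overlapping primitives; coordinates are from the bounding-box lower-left.
Outer circle: ⌀60, A = 2827.4 mm², y = 30 mm, Ī = 636 173 mm⁴.
Bore (subtracted): ⌀32, A = 804.25 mm², y = 30 mm, Ī = 51 472 mm⁴.
By symmetry the centroid is at mid-height, ȳ = 30 mm.
All pieces are centred on the horizontal axis through the centroid, so I = ΣĪ (holes subtracted) = 584 701 mm⁴.

I_xx ≈ 5.85 × 10⁵ mm⁴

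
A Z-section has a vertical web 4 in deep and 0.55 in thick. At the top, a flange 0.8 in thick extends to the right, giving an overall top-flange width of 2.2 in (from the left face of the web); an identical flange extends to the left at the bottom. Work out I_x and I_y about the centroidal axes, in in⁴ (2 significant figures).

I_x ≈ 9.8 in⁴, I_y ≈ 3.8 in⁴

Split into non-overlapping primitives; take the origin at the lower-left of the bounding box.
Web: 0.55 × 4, A = 2.2 in², y = 2 in, Ī = 2.933 in⁴.
Top flange (beyond web): 1.65 × 0.8, A = 1.32 in², y = 3.6 in, Ī = 0.0704 in⁴.
Bottom flange (beyond web): 1.65 × 0.8, A = 1.32 in², y = 0.4 in, Ī = 0.0704 in⁴.
Centroid: ȳ = ΣA·y / ΣA = 2 in.
Transfer each piece to the centroidal x-axis using Ī + A·d² with d = y − 2:
  web: d = 0 in → contributes +2.933 in⁴
  top flange (beyond web): d = 1.6 in → contributes +3.45 in⁴
  bottom flange (beyond web): d = -1.6 in → contributes +3.45 in⁴
Total I = 9.833 in⁴.
For the y-axis: x̄ = 1.925 in.
Repeating about the centroidal y-axis gives I_y = 3.849 in⁴.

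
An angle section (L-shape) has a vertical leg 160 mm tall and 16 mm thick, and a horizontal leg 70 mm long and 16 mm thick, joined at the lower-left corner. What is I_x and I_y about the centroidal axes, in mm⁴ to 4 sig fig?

I_x ≈ 8.829 × 10⁶ mm⁴, I_y ≈ 1.056 × 10⁶ mm⁴

Treat the section as a set of non-overlapping primitives; coordinates are from the bounding-box lower-left.
Vertical leg: 16 × 160, A = 2 560 mm², y = 80 mm, Ī = 5 461 333 mm⁴.
Horizontal leg (remainder): 54 × 16, A = 864 mm², y = 8 mm, Ī = 18 432 mm⁴.
Centroid: ȳ = ΣA·y / ΣA = 61.8318 mm.
Transfer each piece to the centroidal x-axis using Ī + A·d² with d = y − 61.8318:
  vertical leg: d = 18.1682 mm → contributes +6 306 349 mm⁴
  horizontal leg (remainder): d = -53.8318 mm → contributes +2 522 183 mm⁴
Total I = 8 828 532 mm⁴.
For the y-axis: x̄ = 16.8318 mm.
Repeating about the centroidal y-axis gives I_y = 1 055 892 mm⁴.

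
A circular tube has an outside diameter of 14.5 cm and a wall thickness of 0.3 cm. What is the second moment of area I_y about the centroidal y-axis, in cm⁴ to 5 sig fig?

I_y ≈ 337.47 cm⁴

Split into non-overlapping primitives; take the origin at the lower-left of the bounding box.
Outer circle: ⌀14.5, A = 165.13 cm², x = 7.25 cm, Ī = 2169.911 cm⁴.
Bore (subtracted): ⌀13.9, A = 151.7468 cm², x = 7.25 cm, Ī = 1832.437 cm⁴.
By symmetry the centroid is at mid-width, x̄ = 7.25 cm.
All pieces are centred on the centroidal y-axis, so I = ΣĪ (holes subtracted) = 337.4737 cm⁴.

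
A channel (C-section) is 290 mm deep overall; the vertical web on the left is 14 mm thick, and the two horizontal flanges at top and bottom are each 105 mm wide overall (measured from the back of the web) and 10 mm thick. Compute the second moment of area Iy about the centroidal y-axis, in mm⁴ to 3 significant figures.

Split into non-overlapping primitives; take the origin at the lower-left of the bounding box.
Web: 14 × 290, A = 4 060 mm², x = 7 mm, Ī = 66 313 mm⁴.
Top flange (beyond web): 91 × 10, A = 910 mm², x = 59.5 mm, Ī = 627 976 mm⁴.
Bottom flange (beyond web): 91 × 10, A = 910 mm², x = 59.5 mm, Ī = 627 976 mm⁴.
Centroid: x̄ = ΣA·x / ΣA = 23.25 mm.
Transfer each piece to the centroidal y-axis using Ī + A·d² with d = x − 23.25:
  web: d = -16.25 mm → contributes +1 138 407 mm⁴
  top flange (beyond web): d = 36.25 mm → contributes +1 823 773 mm⁴
  bottom flange (beyond web): d = 36.25 mm → contributes +1 823 773 mm⁴
Total I = 4 785 953 mm⁴.

Iy ≈ 4.79 × 10⁶ mm⁴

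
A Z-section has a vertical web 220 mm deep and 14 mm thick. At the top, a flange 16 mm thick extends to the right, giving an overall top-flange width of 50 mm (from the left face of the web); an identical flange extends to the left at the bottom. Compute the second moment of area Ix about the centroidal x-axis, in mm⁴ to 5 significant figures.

Ix ≈ 2.4433 × 10⁷ mm⁴

Decompose the section into non-overlapping parts with the origin at the bottom-left of its bounding rectangle.
Web: 14 × 220, A = 3 080 mm², y = 110 mm, Ī = 12 422 667 mm⁴.
Top flange (beyond web): 36 × 16, A = 576 mm², y = 212 mm, Ī = 12 288 mm⁴.
Bottom flange (beyond web): 36 × 16, A = 576 mm², y = 8 mm, Ī = 12 288 mm⁴.
Centroid: ȳ = ΣA·y / ΣA = 110 mm.
Transfer each piece to the centroidal x-axis using Ī + A·d² with d = y − 110:
  web: d = 0 mm → contributes +12 422 667 mm⁴
  top flange (beyond web): d = 102 mm → contributes +6 004 992 mm⁴
  bottom flange (beyond web): d = -102 mm → contributes +6 004 992 mm⁴
Total I = 24 432 651 mm⁴.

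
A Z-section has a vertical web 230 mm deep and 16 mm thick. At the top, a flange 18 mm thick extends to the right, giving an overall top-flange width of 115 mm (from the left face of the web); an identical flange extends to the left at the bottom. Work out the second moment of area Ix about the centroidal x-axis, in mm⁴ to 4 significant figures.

Ix ≈ 5.636 × 10⁷ mm⁴

Break the section into simple shapes (no overlaps), measuring from the bottom-left corner of the bounding box.
Web: 16 × 230, A = 3 680 mm², y = 115 mm, Ī = 16 222 667 mm⁴.
Top flange (beyond web): 99 × 18, A = 1 782 mm², y = 221 mm, Ī = 48 114 mm⁴.
Bottom flange (beyond web): 99 × 18, A = 1 782 mm², y = 9 mm, Ī = 48 114 mm⁴.
Centroid: ȳ = ΣA·y / ΣA = 115 mm.
Transfer each piece to the centroidal x-axis using Ī + A·d² with d = y − 115:
  web: d = 0 mm → contributes +16 222 667 mm⁴
  top flange (beyond web): d = 106 mm → contributes +20 070 666 mm⁴
  bottom flange (beyond web): d = -106 mm → contributes +20 070 666 mm⁴
Total I = 56 363 999 mm⁴.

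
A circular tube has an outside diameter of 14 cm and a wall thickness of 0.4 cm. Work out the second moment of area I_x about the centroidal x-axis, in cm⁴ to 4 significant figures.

Decompose the section into non-overlapping parts with the origin at the bottom-left of its bounding rectangle.
Outer circle: ⌀14, A = 153.938 cm², y = 7 cm, Ī = 1885.74 cm⁴.
Bore (subtracted): ⌀13.2, A = 136.848 cm², y = 7 cm, Ī = 1490.27 cm⁴.
By symmetry the centroid is at mid-height, ȳ = 7 cm.
All pieces are centred on the centroidal x-axis, so I = ΣĪ (holes subtracted) = 395.469 cm⁴.

I_x ≈ 395.5 cm⁴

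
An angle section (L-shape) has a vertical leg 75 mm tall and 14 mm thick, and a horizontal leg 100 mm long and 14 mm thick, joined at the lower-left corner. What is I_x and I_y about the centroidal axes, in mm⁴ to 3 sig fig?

I_x ≈ 1.03 × 10⁶ mm⁴, I_y ≈ 2.16 × 10⁶ mm⁴

Split into non-overlapping primitives; take the origin at the lower-left of the bounding box.
Vertical leg: 14 × 75, A = 1 050 mm², y = 37.5 mm, Ī = 492 188 mm⁴.
Horizontal leg (remainder): 86 × 14, A = 1 204 mm², y = 7 mm, Ī = 19 665 mm⁴.
Centroid: ȳ = ΣA·y / ΣA = 21.208 mm.
Transfer each piece to the centroidal x-axis using Ī + A·d² with d = y − 21.208:
  vertical leg: d = 16.292 mm → contributes +770 886 mm⁴
  horizontal leg (remainder): d = -14.208 mm → contributes +262 716 mm⁴
Total I = 1 033 602 mm⁴.
For the y-axis: x̄ = 33.708 mm.
Repeating about the centroidal y-axis gives I_y = 2 161 389 mm⁴.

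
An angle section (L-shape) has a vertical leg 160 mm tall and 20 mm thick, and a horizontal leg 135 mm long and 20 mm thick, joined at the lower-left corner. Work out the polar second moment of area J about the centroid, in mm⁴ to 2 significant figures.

J ≈ 2.2 × 10⁷ mm⁴

Decompose the section into non-overlapping parts with the origin at the bottom-left of its bounding rectangle.
Vertical leg: 20 × 160, A = 3 200 mm², y = 80 mm, Ī = 6 826 667 mm⁴.
Horizontal leg (remainder): 115 × 20, A = 2 300 mm², y = 10 mm, Ī = 76 667 mm⁴.
Centroid: ȳ = ΣA·y / ΣA = 50.73 mm.
Transfer each piece to the centroidal x-axis using Ī + A·d² with d = y − 50.73:
  vertical leg: d = 29.27 mm → contributes +9 568 723 mm⁴
  horizontal leg (remainder): d = -40.73 mm → contributes +3 891 701 mm⁴
Total I = 13 460 424 mm⁴.
For the y-axis: x̄ = 38.23 mm.
Repeating about the centroidal y-axis gives I_y = 8 738 549 mm⁴.
Polar second moment: J = I_x + I_y = 22 198 973 mm⁴.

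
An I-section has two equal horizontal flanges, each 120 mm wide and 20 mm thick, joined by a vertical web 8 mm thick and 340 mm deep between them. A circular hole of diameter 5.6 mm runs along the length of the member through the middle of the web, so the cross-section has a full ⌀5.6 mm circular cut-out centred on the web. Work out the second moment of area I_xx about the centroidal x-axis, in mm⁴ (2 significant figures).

I_xx ≈ 1.8 × 10⁸ mm⁴

Break the section into simple shapes (no overlaps), measuring from the bottom-left corner of the bounding box.
Bottom flange: 120 × 20, A = 2 400 mm², y = 10 mm, Ī = 80 000 mm⁴.
Web: 8 × 340, A = 2 720 mm², y = 190 mm, Ī = 26 202 667 mm⁴.
Top flange: 120 × 20, A = 2 400 mm², y = 370 mm, Ī = 80 000 mm⁴.
Hole (subtracted): ⌀5.6, A = 24.63 mm², y = 190 mm, Ī = 48.27 mm⁴.
By symmetry the centroid is at mid-height, ȳ = 190 mm.
Transfer each piece to the centroidal x-axis using Ī + A·d² with d = y − 190:
  bottom flange: d = -180 mm → contributes +77 840 000 mm⁴
  web: d = 0 mm → contributes +26 202 667 mm⁴
  top flange: d = 180 mm → contributes +77 840 000 mm⁴
  hole: d = 0 mm → contributes −48.27 mm⁴
Total I = 181 882 618 mm⁴.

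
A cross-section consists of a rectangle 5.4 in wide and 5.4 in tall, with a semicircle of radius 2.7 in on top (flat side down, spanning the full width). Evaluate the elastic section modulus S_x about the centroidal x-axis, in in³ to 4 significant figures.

Break the section into simple shapes (no overlaps), measuring from the bottom-left corner of the bounding box.
Rectangular body: 5.4 × 5.4, A = 29.16 in², y = 2.7 in, Ī = 70.8588 in⁴.
Semicircular cap: semicircle r = 2.7, A = 11.4511 in², y = 6.54592 in, Ī = 5.83293 in⁴.
Centroid: ȳ = ΣA·y / ΣA = 3.78443 in.
Transfer each piece to the centroidal x-axis using Ī + A·d² with d = y − 3.78443:
  rectangular body: d = -1.08443 in → contributes +105.151 in⁴
  semicircular cap: d = 2.76148 in → contributes +93.1567 in⁴
Total I = 198.307 in⁴.
Extreme fibre distance c = 4.31557 in; S = I/c = 45.9516 in³.

S_x ≈ 45.95 in³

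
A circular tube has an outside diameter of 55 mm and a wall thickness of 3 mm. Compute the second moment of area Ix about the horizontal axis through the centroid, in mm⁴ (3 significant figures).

Ix ≈ 1.66 × 10⁵ mm⁴

Treat the section as a set of non-overlapping primitives; coordinates are from the bounding-box lower-left.
Outer circle: ⌀55, A = 2375.8 mm², y = 27.5 mm, Ī = 449 180 mm⁴.
Bore (subtracted): ⌀49, A = 1885.7 mm², y = 27.5 mm, Ī = 282 979 mm⁴.
By symmetry the centroid is at mid-height, ȳ = 27.5 mm.
All pieces are centred on the horizontal axis through the centroid, so I = ΣĪ (holes subtracted) = 166 201 mm⁴.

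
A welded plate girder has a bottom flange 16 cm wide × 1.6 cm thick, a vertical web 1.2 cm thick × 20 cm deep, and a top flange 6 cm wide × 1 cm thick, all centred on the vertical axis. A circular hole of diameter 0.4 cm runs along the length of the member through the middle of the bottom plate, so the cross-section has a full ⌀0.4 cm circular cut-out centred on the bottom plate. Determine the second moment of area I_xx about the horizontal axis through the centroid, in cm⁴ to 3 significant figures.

Decompose the section into non-overlapping parts with the origin at the bottom-left of its bounding rectangle.
Bottom plate: 16 × 1.6, A = 25.6 cm², y = 0.8 cm, Ī = 5.4613 cm⁴.
Web plate: 1.2 × 20, A = 24 cm², y = 11.6 cm, Ī = 800 cm⁴.
Top plate: 6 × 1, A = 6 cm², y = 22.1 cm, Ī = 0.5 cm⁴.
Hole (subtracted): ⌀0.4, A = 0.12566 cm², y = 0.8 cm, Ī = 0.0012566 cm⁴.
Centroid: ȳ = ΣA·y / ΣA = 7.7762 cm.
Transfer each piece to the horizontal axis through the centroid using Ī + A·d² with d = y − 7.7762:
  bottom plate: d = -6.9762 cm → contributes +1251.3 cm⁴
  web plate: d = 3.8238 cm → contributes +1150.9 cm⁴
  top plate: d = 14.324 cm → contributes +1231.5 cm⁴
  hole: d = -6.9762 cm → contributes −6.117 cm⁴
Total I = 3627.7 cm⁴.

I_xx ≈ 3630 cm⁴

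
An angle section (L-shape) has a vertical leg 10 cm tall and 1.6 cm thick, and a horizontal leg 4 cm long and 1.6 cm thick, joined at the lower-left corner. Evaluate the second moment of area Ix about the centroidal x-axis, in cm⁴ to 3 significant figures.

Ix ≈ 189 cm⁴

Split into non-overlapping primitives; take the origin at the lower-left of the bounding box.
Vertical leg: 1.6 × 10, A = 16 cm², y = 5 cm, Ī = 133.33 cm⁴.
Horizontal leg (remainder): 2.4 × 1.6, A = 3.84 cm², y = 0.8 cm, Ī = 0.8192 cm⁴.
Centroid: ȳ = ΣA·y / ΣA = 4.1871 cm.
Transfer each piece to the centroidal x-axis using Ī + A·d² with d = y − 4.1871:
  vertical leg: d = 0.8129 cm → contributes +143.91 cm⁴
  horizontal leg (remainder): d = -3.3871 cm → contributes +44.873 cm⁴
Total I = 188.78 cm⁴.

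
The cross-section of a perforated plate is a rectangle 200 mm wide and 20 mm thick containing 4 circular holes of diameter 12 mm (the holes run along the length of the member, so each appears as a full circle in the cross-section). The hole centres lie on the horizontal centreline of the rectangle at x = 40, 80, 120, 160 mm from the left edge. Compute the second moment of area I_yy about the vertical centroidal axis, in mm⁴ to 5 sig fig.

I_yy ≈ 1.2424 × 10⁷ mm⁴

Break the section into simple shapes (no overlaps), measuring from the bottom-left corner of the bounding box.
Plate: 200 × 20, A = 4 000 mm², x = 100 mm, Ī = 13 333 333 mm⁴.
Hole 1 (subtracted): ⌀12, A = 113.0973 mm², x = 40 mm, Ī = 1017.876 mm⁴.
Hole 2 (subtracted): ⌀12, A = 113.0973 mm², x = 80 mm, Ī = 1017.876 mm⁴.
Hole 3 (subtracted): ⌀12, A = 113.0973 mm², x = 120 mm, Ī = 1017.876 mm⁴.
Hole 4 (subtracted): ⌀12, A = 113.0973 mm², x = 160 mm, Ī = 1017.876 mm⁴.
By symmetry the centroid is at mid-width, x̄ = 100 mm.
Transfer each piece to the vertical centroidal axis using Ī + A·d² with d = x − 100:
  plate: d = 0 mm → contributes +13 333 333 mm⁴
  hole 1: d = -60 mm → contributes −408168.3 mm⁴
  hole 2: d = -20 mm → contributes −46256.81 mm⁴
  hole 3: d = 20 mm → contributes −46256.81 mm⁴
  hole 4: d = 60 mm → contributes −408168.3 mm⁴
Total I = 12 424 483 mm⁴.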